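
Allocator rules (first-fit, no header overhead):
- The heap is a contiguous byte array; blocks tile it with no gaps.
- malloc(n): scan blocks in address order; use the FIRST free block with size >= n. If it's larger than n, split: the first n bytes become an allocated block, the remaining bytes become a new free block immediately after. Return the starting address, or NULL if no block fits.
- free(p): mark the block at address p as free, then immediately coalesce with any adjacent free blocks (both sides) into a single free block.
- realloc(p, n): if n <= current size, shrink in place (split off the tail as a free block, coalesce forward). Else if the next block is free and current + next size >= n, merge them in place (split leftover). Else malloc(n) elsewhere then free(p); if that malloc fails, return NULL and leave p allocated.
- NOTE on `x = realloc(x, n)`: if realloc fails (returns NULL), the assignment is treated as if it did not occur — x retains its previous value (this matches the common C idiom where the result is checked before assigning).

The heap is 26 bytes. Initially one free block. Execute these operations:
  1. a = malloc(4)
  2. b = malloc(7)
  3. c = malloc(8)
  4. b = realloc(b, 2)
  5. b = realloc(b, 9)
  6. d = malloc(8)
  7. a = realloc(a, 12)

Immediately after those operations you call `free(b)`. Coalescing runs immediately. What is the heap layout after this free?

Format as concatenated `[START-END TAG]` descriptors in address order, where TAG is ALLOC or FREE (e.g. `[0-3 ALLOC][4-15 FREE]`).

Op 1: a = malloc(4) -> a = 0; heap: [0-3 ALLOC][4-25 FREE]
Op 2: b = malloc(7) -> b = 4; heap: [0-3 ALLOC][4-10 ALLOC][11-25 FREE]
Op 3: c = malloc(8) -> c = 11; heap: [0-3 ALLOC][4-10 ALLOC][11-18 ALLOC][19-25 FREE]
Op 4: b = realloc(b, 2) -> b = 4; heap: [0-3 ALLOC][4-5 ALLOC][6-10 FREE][11-18 ALLOC][19-25 FREE]
Op 5: b = realloc(b, 9) -> NULL (b unchanged); heap: [0-3 ALLOC][4-5 ALLOC][6-10 FREE][11-18 ALLOC][19-25 FREE]
Op 6: d = malloc(8) -> d = NULL; heap: [0-3 ALLOC][4-5 ALLOC][6-10 FREE][11-18 ALLOC][19-25 FREE]
Op 7: a = realloc(a, 12) -> NULL (a unchanged); heap: [0-3 ALLOC][4-5 ALLOC][6-10 FREE][11-18 ALLOC][19-25 FREE]
free(b): b = 4 -> block [4-5 ALLOC]; mark free, coalesce with adjacent free neighbors -> [0-3 ALLOC][4-10 FREE][11-18 ALLOC][19-25 FREE]

Answer: [0-3 ALLOC][4-10 FREE][11-18 ALLOC][19-25 FREE]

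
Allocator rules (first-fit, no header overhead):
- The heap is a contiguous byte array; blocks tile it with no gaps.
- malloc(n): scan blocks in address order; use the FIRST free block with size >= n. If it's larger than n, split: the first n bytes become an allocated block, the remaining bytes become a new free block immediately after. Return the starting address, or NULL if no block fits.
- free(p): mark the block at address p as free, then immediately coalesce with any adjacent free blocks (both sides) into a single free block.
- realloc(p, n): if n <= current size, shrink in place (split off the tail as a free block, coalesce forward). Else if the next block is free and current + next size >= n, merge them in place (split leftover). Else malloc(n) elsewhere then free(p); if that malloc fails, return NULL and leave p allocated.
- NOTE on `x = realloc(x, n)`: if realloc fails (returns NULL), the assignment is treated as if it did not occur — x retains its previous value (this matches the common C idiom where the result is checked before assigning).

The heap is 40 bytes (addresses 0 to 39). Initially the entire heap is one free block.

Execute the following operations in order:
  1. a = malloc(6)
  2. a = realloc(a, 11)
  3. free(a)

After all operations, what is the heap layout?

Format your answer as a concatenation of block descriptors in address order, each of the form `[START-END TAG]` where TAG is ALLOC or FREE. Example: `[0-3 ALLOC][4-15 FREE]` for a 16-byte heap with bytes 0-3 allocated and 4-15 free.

Op 1: a = malloc(6) -> a = 0; heap: [0-5 ALLOC][6-39 FREE]
Op 2: a = realloc(a, 11) -> a = 0; heap: [0-10 ALLOC][11-39 FREE]
Op 3: free(a) -> (freed a); heap: [0-39 FREE]

Answer: [0-39 FREE]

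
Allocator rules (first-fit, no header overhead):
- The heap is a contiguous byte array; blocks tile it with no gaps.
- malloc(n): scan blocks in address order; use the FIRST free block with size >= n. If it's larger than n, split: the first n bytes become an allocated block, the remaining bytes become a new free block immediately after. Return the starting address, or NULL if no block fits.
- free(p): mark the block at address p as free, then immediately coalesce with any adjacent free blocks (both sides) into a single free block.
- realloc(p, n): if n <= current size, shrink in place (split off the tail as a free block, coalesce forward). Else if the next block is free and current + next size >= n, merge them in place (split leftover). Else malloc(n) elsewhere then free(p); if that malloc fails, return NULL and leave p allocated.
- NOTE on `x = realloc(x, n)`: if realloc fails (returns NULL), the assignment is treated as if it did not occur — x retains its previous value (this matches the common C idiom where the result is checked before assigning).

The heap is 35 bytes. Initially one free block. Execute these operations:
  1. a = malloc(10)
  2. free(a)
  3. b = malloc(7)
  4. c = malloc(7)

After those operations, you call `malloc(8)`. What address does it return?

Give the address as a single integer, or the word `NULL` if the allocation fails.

Answer: 14

Derivation:
Op 1: a = malloc(10) -> a = 0; heap: [0-9 ALLOC][10-34 FREE]
Op 2: free(a) -> (freed a); heap: [0-34 FREE]
Op 3: b = malloc(7) -> b = 0; heap: [0-6 ALLOC][7-34 FREE]
Op 4: c = malloc(7) -> c = 7; heap: [0-6 ALLOC][7-13 ALLOC][14-34 FREE]
malloc(8): first-fit scan over [0-6 ALLOC][7-13 ALLOC][14-34 FREE] -> 14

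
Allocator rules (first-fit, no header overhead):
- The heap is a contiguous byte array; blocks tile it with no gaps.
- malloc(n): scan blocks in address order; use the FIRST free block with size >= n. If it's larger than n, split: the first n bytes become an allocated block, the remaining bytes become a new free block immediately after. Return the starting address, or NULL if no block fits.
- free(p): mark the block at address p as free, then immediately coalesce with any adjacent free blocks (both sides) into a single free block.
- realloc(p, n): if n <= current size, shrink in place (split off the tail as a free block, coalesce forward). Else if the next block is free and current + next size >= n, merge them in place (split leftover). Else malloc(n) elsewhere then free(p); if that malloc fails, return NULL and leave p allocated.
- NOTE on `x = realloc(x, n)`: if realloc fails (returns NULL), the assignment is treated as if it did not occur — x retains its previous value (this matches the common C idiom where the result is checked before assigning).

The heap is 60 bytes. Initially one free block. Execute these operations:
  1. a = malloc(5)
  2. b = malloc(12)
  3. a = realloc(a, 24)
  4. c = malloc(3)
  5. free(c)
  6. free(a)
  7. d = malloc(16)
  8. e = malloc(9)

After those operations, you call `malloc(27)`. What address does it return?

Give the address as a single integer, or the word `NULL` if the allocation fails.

Op 1: a = malloc(5) -> a = 0; heap: [0-4 ALLOC][5-59 FREE]
Op 2: b = malloc(12) -> b = 5; heap: [0-4 ALLOC][5-16 ALLOC][17-59 FREE]
Op 3: a = realloc(a, 24) -> a = 17; heap: [0-4 FREE][5-16 ALLOC][17-40 ALLOC][41-59 FREE]
Op 4: c = malloc(3) -> c = 0; heap: [0-2 ALLOC][3-4 FREE][5-16 ALLOC][17-40 ALLOC][41-59 FREE]
Op 5: free(c) -> (freed c); heap: [0-4 FREE][5-16 ALLOC][17-40 ALLOC][41-59 FREE]
Op 6: free(a) -> (freed a); heap: [0-4 FREE][5-16 ALLOC][17-59 FREE]
Op 7: d = malloc(16) -> d = 17; heap: [0-4 FREE][5-16 ALLOC][17-32 ALLOC][33-59 FREE]
Op 8: e = malloc(9) -> e = 33; heap: [0-4 FREE][5-16 ALLOC][17-32 ALLOC][33-41 ALLOC][42-59 FREE]
malloc(27): first-fit scan over [0-4 FREE][5-16 ALLOC][17-32 ALLOC][33-41 ALLOC][42-59 FREE] -> NULL

Answer: NULL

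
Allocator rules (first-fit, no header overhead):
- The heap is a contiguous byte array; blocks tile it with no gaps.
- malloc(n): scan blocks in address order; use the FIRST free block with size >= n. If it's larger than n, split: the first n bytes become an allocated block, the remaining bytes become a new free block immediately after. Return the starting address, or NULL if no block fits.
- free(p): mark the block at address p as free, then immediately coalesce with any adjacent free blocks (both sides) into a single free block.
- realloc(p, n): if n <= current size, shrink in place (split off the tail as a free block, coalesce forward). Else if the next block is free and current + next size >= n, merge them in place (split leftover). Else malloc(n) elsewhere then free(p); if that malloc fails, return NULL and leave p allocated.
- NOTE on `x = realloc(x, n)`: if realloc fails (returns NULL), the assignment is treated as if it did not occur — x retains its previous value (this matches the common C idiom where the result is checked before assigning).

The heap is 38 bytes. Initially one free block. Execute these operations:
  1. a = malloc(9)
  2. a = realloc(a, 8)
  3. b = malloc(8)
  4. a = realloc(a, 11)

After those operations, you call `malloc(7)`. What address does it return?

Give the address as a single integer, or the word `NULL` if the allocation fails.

Answer: 0

Derivation:
Op 1: a = malloc(9) -> a = 0; heap: [0-8 ALLOC][9-37 FREE]
Op 2: a = realloc(a, 8) -> a = 0; heap: [0-7 ALLOC][8-37 FREE]
Op 3: b = malloc(8) -> b = 8; heap: [0-7 ALLOC][8-15 ALLOC][16-37 FREE]
Op 4: a = realloc(a, 11) -> a = 16; heap: [0-7 FREE][8-15 ALLOC][16-26 ALLOC][27-37 FREE]
malloc(7): first-fit scan over [0-7 FREE][8-15 ALLOC][16-26 ALLOC][27-37 FREE] -> 0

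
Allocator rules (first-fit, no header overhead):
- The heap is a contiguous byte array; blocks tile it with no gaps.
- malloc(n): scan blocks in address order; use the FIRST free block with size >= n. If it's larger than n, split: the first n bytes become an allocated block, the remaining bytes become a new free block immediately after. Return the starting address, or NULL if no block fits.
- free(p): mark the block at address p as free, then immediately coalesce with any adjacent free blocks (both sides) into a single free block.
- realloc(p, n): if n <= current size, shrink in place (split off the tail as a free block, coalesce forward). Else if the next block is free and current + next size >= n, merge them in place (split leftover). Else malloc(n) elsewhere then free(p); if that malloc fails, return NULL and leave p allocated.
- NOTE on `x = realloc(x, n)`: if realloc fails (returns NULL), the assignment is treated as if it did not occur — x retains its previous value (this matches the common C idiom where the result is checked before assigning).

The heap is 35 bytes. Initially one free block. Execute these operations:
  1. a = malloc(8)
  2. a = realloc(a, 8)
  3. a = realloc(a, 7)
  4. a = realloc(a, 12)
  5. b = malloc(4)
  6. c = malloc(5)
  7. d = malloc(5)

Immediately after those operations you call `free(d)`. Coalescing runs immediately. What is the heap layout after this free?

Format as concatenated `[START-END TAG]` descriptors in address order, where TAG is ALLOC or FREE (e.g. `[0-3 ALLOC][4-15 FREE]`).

Answer: [0-11 ALLOC][12-15 ALLOC][16-20 ALLOC][21-34 FREE]

Derivation:
Op 1: a = malloc(8) -> a = 0; heap: [0-7 ALLOC][8-34 FREE]
Op 2: a = realloc(a, 8) -> a = 0; heap: [0-7 ALLOC][8-34 FREE]
Op 3: a = realloc(a, 7) -> a = 0; heap: [0-6 ALLOC][7-34 FREE]
Op 4: a = realloc(a, 12) -> a = 0; heap: [0-11 ALLOC][12-34 FREE]
Op 5: b = malloc(4) -> b = 12; heap: [0-11 ALLOC][12-15 ALLOC][16-34 FREE]
Op 6: c = malloc(5) -> c = 16; heap: [0-11 ALLOC][12-15 ALLOC][16-20 ALLOC][21-34 FREE]
Op 7: d = malloc(5) -> d = 21; heap: [0-11 ALLOC][12-15 ALLOC][16-20 ALLOC][21-25 ALLOC][26-34 FREE]
free(d): d = 21 -> block [21-25 ALLOC]; mark free, coalesce with adjacent free neighbors -> [0-11 ALLOC][12-15 ALLOC][16-20 ALLOC][21-34 FREE]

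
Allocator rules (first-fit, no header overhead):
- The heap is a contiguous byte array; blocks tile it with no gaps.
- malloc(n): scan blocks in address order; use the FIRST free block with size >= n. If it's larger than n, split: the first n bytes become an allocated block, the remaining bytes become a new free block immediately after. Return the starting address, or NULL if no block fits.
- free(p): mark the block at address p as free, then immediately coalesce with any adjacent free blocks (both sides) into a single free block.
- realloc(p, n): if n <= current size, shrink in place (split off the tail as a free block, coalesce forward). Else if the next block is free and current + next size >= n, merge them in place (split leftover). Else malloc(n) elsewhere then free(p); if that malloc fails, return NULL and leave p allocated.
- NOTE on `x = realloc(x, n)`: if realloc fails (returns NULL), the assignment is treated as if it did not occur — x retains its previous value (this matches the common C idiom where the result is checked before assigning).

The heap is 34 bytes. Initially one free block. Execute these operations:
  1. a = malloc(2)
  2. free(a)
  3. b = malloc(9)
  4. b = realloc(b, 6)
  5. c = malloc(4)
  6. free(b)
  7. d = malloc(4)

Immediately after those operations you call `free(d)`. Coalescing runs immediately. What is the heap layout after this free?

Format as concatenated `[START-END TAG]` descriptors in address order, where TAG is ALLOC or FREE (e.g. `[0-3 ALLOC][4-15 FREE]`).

Op 1: a = malloc(2) -> a = 0; heap: [0-1 ALLOC][2-33 FREE]
Op 2: free(a) -> (freed a); heap: [0-33 FREE]
Op 3: b = malloc(9) -> b = 0; heap: [0-8 ALLOC][9-33 FREE]
Op 4: b = realloc(b, 6) -> b = 0; heap: [0-5 ALLOC][6-33 FREE]
Op 5: c = malloc(4) -> c = 6; heap: [0-5 ALLOC][6-9 ALLOC][10-33 FREE]
Op 6: free(b) -> (freed b); heap: [0-5 FREE][6-9 ALLOC][10-33 FREE]
Op 7: d = malloc(4) -> d = 0; heap: [0-3 ALLOC][4-5 FREE][6-9 ALLOC][10-33 FREE]
free(d): d = 0 -> block [0-3 ALLOC]; mark free, coalesce with adjacent free neighbors -> [0-5 FREE][6-9 ALLOC][10-33 FREE]

Answer: [0-5 FREE][6-9 ALLOC][10-33 FREE]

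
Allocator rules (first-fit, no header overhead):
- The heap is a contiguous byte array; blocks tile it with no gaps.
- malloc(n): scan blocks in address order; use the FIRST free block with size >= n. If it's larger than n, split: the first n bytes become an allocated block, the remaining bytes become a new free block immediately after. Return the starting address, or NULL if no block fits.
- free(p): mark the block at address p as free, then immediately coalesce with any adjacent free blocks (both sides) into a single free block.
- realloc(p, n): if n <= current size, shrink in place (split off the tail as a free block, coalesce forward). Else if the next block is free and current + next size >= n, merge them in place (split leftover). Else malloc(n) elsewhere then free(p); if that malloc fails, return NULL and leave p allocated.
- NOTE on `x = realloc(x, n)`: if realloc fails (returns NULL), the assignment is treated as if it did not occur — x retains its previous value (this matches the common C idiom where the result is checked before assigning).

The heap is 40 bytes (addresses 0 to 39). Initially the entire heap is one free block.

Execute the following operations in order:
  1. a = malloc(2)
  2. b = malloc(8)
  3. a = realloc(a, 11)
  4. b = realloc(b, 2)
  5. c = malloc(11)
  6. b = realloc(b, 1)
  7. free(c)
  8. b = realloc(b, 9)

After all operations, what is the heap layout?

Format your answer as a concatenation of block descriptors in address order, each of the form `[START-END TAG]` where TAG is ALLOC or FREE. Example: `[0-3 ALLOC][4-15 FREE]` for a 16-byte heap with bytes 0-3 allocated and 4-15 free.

Answer: [0-9 FREE][10-20 ALLOC][21-29 ALLOC][30-39 FREE]

Derivation:
Op 1: a = malloc(2) -> a = 0; heap: [0-1 ALLOC][2-39 FREE]
Op 2: b = malloc(8) -> b = 2; heap: [0-1 ALLOC][2-9 ALLOC][10-39 FREE]
Op 3: a = realloc(a, 11) -> a = 10; heap: [0-1 FREE][2-9 ALLOC][10-20 ALLOC][21-39 FREE]
Op 4: b = realloc(b, 2) -> b = 2; heap: [0-1 FREE][2-3 ALLOC][4-9 FREE][10-20 ALLOC][21-39 FREE]
Op 5: c = malloc(11) -> c = 21; heap: [0-1 FREE][2-3 ALLOC][4-9 FREE][10-20 ALLOC][21-31 ALLOC][32-39 FREE]
Op 6: b = realloc(b, 1) -> b = 2; heap: [0-1 FREE][2-2 ALLOC][3-9 FREE][10-20 ALLOC][21-31 ALLOC][32-39 FREE]
Op 7: free(c) -> (freed c); heap: [0-1 FREE][2-2 ALLOC][3-9 FREE][10-20 ALLOC][21-39 FREE]
Op 8: b = realloc(b, 9) -> b = 21; heap: [0-9 FREE][10-20 ALLOC][21-29 ALLOC][30-39 FREE]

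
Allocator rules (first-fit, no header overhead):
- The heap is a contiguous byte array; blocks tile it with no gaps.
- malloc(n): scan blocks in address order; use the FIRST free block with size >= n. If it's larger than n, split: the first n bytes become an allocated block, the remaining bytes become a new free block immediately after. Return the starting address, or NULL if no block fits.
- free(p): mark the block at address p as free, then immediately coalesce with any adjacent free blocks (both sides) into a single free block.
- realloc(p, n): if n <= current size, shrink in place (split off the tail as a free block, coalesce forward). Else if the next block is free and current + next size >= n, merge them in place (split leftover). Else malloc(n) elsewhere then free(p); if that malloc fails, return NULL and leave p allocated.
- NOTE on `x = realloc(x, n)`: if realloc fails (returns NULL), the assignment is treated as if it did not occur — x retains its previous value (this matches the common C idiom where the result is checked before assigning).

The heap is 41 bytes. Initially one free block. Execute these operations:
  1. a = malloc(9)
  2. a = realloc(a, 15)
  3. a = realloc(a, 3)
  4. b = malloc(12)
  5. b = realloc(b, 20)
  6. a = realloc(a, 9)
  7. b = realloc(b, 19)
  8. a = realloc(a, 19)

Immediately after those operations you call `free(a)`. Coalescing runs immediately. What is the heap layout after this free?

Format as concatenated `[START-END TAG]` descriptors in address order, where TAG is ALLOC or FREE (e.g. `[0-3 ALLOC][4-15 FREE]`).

Op 1: a = malloc(9) -> a = 0; heap: [0-8 ALLOC][9-40 FREE]
Op 2: a = realloc(a, 15) -> a = 0; heap: [0-14 ALLOC][15-40 FREE]
Op 3: a = realloc(a, 3) -> a = 0; heap: [0-2 ALLOC][3-40 FREE]
Op 4: b = malloc(12) -> b = 3; heap: [0-2 ALLOC][3-14 ALLOC][15-40 FREE]
Op 5: b = realloc(b, 20) -> b = 3; heap: [0-2 ALLOC][3-22 ALLOC][23-40 FREE]
Op 6: a = realloc(a, 9) -> a = 23; heap: [0-2 FREE][3-22 ALLOC][23-31 ALLOC][32-40 FREE]
Op 7: b = realloc(b, 19) -> b = 3; heap: [0-2 FREE][3-21 ALLOC][22-22 FREE][23-31 ALLOC][32-40 FREE]
Op 8: a = realloc(a, 19) -> NULL (a unchanged); heap: [0-2 FREE][3-21 ALLOC][22-22 FREE][23-31 ALLOC][32-40 FREE]
free(a): a = 23 -> block [23-31 ALLOC]; mark free, coalesce with adjacent free neighbors -> [0-2 FREE][3-21 ALLOC][22-40 FREE]

Answer: [0-2 FREE][3-21 ALLOC][22-40 FREE]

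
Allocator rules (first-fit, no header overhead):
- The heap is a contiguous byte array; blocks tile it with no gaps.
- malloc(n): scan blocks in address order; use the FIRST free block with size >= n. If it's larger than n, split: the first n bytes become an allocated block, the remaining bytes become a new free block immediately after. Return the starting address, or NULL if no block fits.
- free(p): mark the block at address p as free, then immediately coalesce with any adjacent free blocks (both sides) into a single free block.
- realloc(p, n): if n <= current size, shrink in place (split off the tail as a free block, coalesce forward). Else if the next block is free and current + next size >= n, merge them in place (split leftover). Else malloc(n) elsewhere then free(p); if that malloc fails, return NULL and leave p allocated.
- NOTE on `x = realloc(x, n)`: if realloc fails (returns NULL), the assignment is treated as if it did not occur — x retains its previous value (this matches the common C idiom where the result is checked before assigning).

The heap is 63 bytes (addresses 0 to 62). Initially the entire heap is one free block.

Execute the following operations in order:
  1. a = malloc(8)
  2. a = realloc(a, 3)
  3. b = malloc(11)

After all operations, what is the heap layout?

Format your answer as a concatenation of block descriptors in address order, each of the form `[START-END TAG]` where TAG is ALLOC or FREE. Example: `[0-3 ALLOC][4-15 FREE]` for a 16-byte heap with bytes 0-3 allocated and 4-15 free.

Answer: [0-2 ALLOC][3-13 ALLOC][14-62 FREE]

Derivation:
Op 1: a = malloc(8) -> a = 0; heap: [0-7 ALLOC][8-62 FREE]
Op 2: a = realloc(a, 3) -> a = 0; heap: [0-2 ALLOC][3-62 FREE]
Op 3: b = malloc(11) -> b = 3; heap: [0-2 ALLOC][3-13 ALLOC][14-62 FREE]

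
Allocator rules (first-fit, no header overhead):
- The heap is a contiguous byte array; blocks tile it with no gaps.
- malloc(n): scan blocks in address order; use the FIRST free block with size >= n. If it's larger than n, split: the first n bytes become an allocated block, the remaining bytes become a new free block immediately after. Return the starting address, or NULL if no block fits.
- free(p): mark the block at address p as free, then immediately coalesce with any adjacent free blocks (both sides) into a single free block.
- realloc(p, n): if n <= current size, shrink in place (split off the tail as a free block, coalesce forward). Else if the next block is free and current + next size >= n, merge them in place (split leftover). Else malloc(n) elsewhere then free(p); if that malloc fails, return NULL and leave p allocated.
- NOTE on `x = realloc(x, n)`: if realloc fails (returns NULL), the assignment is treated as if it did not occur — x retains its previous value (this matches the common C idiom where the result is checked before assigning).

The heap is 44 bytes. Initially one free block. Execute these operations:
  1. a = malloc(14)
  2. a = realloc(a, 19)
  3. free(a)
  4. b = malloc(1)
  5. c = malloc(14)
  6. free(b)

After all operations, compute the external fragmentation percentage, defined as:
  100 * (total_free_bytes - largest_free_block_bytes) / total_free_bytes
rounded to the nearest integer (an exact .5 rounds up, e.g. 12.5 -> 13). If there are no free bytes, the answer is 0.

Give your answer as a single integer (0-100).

Answer: 3

Derivation:
Op 1: a = malloc(14) -> a = 0; heap: [0-13 ALLOC][14-43 FREE]
Op 2: a = realloc(a, 19) -> a = 0; heap: [0-18 ALLOC][19-43 FREE]
Op 3: free(a) -> (freed a); heap: [0-43 FREE]
Op 4: b = malloc(1) -> b = 0; heap: [0-0 ALLOC][1-43 FREE]
Op 5: c = malloc(14) -> c = 1; heap: [0-0 ALLOC][1-14 ALLOC][15-43 FREE]
Op 6: free(b) -> (freed b); heap: [0-0 FREE][1-14 ALLOC][15-43 FREE]
Free blocks: [1 29] total_free=30 largest=29 -> 100*(30-29)/30 = 100/30 ≈ 3.333 -> rounds to 3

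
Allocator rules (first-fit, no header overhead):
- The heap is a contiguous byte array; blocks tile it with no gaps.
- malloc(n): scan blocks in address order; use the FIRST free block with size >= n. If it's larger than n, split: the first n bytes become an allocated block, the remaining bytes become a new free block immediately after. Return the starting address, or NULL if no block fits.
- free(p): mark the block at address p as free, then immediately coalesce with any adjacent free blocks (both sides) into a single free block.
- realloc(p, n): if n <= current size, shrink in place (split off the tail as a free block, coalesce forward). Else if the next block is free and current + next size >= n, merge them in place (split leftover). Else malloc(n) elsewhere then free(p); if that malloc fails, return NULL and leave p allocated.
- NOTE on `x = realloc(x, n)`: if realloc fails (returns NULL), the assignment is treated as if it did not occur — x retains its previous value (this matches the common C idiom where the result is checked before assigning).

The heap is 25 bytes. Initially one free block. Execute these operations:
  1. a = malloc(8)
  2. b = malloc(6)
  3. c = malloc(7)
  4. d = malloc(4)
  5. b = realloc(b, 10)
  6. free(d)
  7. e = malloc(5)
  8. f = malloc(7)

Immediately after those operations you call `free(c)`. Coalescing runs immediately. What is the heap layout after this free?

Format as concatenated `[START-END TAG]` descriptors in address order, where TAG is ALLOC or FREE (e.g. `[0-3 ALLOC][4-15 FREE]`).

Answer: [0-7 ALLOC][8-13 ALLOC][14-24 FREE]

Derivation:
Op 1: a = malloc(8) -> a = 0; heap: [0-7 ALLOC][8-24 FREE]
Op 2: b = malloc(6) -> b = 8; heap: [0-7 ALLOC][8-13 ALLOC][14-24 FREE]
Op 3: c = malloc(7) -> c = 14; heap: [0-7 ALLOC][8-13 ALLOC][14-20 ALLOC][21-24 FREE]
Op 4: d = malloc(4) -> d = 21; heap: [0-7 ALLOC][8-13 ALLOC][14-20 ALLOC][21-24 ALLOC]
Op 5: b = realloc(b, 10) -> NULL (b unchanged); heap: [0-7 ALLOC][8-13 ALLOC][14-20 ALLOC][21-24 ALLOC]
Op 6: free(d) -> (freed d); heap: [0-7 ALLOC][8-13 ALLOC][14-20 ALLOC][21-24 FREE]
Op 7: e = malloc(5) -> e = NULL; heap: [0-7 ALLOC][8-13 ALLOC][14-20 ALLOC][21-24 FREE]
Op 8: f = malloc(7) -> f = NULL; heap: [0-7 ALLOC][8-13 ALLOC][14-20 ALLOC][21-24 FREE]
free(c): c = 14 -> block [14-20 ALLOC]; mark free, coalesce with adjacent free neighbors -> [0-7 ALLOC][8-13 ALLOC][14-24 FREE]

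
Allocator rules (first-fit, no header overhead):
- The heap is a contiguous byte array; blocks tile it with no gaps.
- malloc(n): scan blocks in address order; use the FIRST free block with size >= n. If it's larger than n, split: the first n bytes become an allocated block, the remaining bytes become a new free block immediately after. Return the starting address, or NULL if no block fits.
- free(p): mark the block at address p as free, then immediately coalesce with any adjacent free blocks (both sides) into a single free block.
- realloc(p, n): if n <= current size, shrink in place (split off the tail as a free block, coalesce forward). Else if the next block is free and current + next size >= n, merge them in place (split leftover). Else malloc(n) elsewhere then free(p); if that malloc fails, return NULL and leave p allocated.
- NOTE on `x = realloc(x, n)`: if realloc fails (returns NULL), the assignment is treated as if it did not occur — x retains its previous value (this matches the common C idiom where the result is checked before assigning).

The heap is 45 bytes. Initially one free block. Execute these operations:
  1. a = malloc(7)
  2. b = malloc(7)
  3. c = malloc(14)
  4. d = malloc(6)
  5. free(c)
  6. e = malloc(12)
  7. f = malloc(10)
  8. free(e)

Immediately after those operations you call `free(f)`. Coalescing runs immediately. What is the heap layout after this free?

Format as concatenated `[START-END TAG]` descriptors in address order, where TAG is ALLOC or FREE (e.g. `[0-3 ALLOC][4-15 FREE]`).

Answer: [0-6 ALLOC][7-13 ALLOC][14-27 FREE][28-33 ALLOC][34-44 FREE]

Derivation:
Op 1: a = malloc(7) -> a = 0; heap: [0-6 ALLOC][7-44 FREE]
Op 2: b = malloc(7) -> b = 7; heap: [0-6 ALLOC][7-13 ALLOC][14-44 FREE]
Op 3: c = malloc(14) -> c = 14; heap: [0-6 ALLOC][7-13 ALLOC][14-27 ALLOC][28-44 FREE]
Op 4: d = malloc(6) -> d = 28; heap: [0-6 ALLOC][7-13 ALLOC][14-27 ALLOC][28-33 ALLOC][34-44 FREE]
Op 5: free(c) -> (freed c); heap: [0-6 ALLOC][7-13 ALLOC][14-27 FREE][28-33 ALLOC][34-44 FREE]
Op 6: e = malloc(12) -> e = 14; heap: [0-6 ALLOC][7-13 ALLOC][14-25 ALLOC][26-27 FREE][28-33 ALLOC][34-44 FREE]
Op 7: f = malloc(10) -> f = 34; heap: [0-6 ALLOC][7-13 ALLOC][14-25 ALLOC][26-27 FREE][28-33 ALLOC][34-43 ALLOC][44-44 FREE]
Op 8: free(e) -> (freed e); heap: [0-6 ALLOC][7-13 ALLOC][14-27 FREE][28-33 ALLOC][34-43 ALLOC][44-44 FREE]
free(f): f = 34 -> block [34-43 ALLOC]; mark free, coalesce with adjacent free neighbors -> [0-6 ALLOC][7-13 ALLOC][14-27 FREE][28-33 ALLOC][34-44 FREE]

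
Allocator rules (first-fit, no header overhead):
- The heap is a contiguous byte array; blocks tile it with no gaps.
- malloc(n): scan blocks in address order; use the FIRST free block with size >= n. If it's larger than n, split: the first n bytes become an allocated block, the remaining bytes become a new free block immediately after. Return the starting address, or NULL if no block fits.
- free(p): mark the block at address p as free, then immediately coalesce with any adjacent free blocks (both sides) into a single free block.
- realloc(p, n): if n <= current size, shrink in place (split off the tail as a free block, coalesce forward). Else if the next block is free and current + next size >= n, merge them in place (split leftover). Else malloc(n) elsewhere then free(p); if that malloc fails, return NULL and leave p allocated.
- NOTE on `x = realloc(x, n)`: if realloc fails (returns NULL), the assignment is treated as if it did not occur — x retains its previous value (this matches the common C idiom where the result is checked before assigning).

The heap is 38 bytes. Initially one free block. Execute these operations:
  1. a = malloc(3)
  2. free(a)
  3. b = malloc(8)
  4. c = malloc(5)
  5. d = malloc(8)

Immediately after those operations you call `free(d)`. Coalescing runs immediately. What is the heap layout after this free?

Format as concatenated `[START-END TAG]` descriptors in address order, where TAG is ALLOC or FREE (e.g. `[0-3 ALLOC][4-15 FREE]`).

Op 1: a = malloc(3) -> a = 0; heap: [0-2 ALLOC][3-37 FREE]
Op 2: free(a) -> (freed a); heap: [0-37 FREE]
Op 3: b = malloc(8) -> b = 0; heap: [0-7 ALLOC][8-37 FREE]
Op 4: c = malloc(5) -> c = 8; heap: [0-7 ALLOC][8-12 ALLOC][13-37 FREE]
Op 5: d = malloc(8) -> d = 13; heap: [0-7 ALLOC][8-12 ALLOC][13-20 ALLOC][21-37 FREE]
free(d): d = 13 -> block [13-20 ALLOC]; mark free, coalesce with adjacent free neighbors -> [0-7 ALLOC][8-12 ALLOC][13-37 FREE]

Answer: [0-7 ALLOC][8-12 ALLOC][13-37 FREE]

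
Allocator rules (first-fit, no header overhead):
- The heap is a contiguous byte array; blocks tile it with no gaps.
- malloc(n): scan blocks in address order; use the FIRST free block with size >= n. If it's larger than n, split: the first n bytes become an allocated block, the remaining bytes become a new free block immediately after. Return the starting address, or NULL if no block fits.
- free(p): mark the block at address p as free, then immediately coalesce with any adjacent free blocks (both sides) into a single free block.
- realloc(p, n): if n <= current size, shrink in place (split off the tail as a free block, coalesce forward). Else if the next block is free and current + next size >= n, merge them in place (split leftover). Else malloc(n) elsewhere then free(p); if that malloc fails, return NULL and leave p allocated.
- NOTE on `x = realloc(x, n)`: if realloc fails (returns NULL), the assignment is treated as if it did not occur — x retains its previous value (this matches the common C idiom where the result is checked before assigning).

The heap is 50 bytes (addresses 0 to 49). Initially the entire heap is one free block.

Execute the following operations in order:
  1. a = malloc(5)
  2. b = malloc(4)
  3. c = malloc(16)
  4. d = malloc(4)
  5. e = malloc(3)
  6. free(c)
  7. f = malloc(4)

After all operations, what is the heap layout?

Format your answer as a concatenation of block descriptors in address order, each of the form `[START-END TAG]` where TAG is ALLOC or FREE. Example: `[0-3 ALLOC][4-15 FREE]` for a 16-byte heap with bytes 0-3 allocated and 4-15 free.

Answer: [0-4 ALLOC][5-8 ALLOC][9-12 ALLOC][13-24 FREE][25-28 ALLOC][29-31 ALLOC][32-49 FREE]

Derivation:
Op 1: a = malloc(5) -> a = 0; heap: [0-4 ALLOC][5-49 FREE]
Op 2: b = malloc(4) -> b = 5; heap: [0-4 ALLOC][5-8 ALLOC][9-49 FREE]
Op 3: c = malloc(16) -> c = 9; heap: [0-4 ALLOC][5-8 ALLOC][9-24 ALLOC][25-49 FREE]
Op 4: d = malloc(4) -> d = 25; heap: [0-4 ALLOC][5-8 ALLOC][9-24 ALLOC][25-28 ALLOC][29-49 FREE]
Op 5: e = malloc(3) -> e = 29; heap: [0-4 ALLOC][5-8 ALLOC][9-24 ALLOC][25-28 ALLOC][29-31 ALLOC][32-49 FREE]
Op 6: free(c) -> (freed c); heap: [0-4 ALLOC][5-8 ALLOC][9-24 FREE][25-28 ALLOC][29-31 ALLOC][32-49 FREE]
Op 7: f = malloc(4) -> f = 9; heap: [0-4 ALLOC][5-8 ALLOC][9-12 ALLOC][13-24 FREE][25-28 ALLOC][29-31 ALLOC][32-49 FREE]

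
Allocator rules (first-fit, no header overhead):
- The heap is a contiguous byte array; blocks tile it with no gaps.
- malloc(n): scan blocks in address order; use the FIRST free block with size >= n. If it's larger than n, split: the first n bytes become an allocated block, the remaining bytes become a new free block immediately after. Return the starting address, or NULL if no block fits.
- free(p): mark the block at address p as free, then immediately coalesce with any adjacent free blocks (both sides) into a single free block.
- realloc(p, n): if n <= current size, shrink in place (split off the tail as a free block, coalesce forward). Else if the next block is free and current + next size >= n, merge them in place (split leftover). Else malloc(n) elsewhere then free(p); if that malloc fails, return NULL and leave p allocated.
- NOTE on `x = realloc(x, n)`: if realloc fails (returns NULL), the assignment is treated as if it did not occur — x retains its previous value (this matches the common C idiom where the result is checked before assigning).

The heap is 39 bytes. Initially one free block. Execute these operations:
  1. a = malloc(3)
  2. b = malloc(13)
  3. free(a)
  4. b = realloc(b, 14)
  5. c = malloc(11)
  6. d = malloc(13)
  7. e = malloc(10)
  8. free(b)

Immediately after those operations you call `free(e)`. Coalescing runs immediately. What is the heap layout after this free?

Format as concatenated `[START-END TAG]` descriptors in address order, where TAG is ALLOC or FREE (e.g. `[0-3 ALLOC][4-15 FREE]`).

Answer: [0-16 FREE][17-27 ALLOC][28-38 FREE]

Derivation:
Op 1: a = malloc(3) -> a = 0; heap: [0-2 ALLOC][3-38 FREE]
Op 2: b = malloc(13) -> b = 3; heap: [0-2 ALLOC][3-15 ALLOC][16-38 FREE]
Op 3: free(a) -> (freed a); heap: [0-2 FREE][3-15 ALLOC][16-38 FREE]
Op 4: b = realloc(b, 14) -> b = 3; heap: [0-2 FREE][3-16 ALLOC][17-38 FREE]
Op 5: c = malloc(11) -> c = 17; heap: [0-2 FREE][3-16 ALLOC][17-27 ALLOC][28-38 FREE]
Op 6: d = malloc(13) -> d = NULL; heap: [0-2 FREE][3-16 ALLOC][17-27 ALLOC][28-38 FREE]
Op 7: e = malloc(10) -> e = 28; heap: [0-2 FREE][3-16 ALLOC][17-27 ALLOC][28-37 ALLOC][38-38 FREE]
Op 8: free(b) -> (freed b); heap: [0-16 FREE][17-27 ALLOC][28-37 ALLOC][38-38 FREE]
free(e): e = 28 -> block [28-37 ALLOC]; mark free, coalesce with adjacent free neighbors -> [0-16 FREE][17-27 ALLOC][28-38 FREE]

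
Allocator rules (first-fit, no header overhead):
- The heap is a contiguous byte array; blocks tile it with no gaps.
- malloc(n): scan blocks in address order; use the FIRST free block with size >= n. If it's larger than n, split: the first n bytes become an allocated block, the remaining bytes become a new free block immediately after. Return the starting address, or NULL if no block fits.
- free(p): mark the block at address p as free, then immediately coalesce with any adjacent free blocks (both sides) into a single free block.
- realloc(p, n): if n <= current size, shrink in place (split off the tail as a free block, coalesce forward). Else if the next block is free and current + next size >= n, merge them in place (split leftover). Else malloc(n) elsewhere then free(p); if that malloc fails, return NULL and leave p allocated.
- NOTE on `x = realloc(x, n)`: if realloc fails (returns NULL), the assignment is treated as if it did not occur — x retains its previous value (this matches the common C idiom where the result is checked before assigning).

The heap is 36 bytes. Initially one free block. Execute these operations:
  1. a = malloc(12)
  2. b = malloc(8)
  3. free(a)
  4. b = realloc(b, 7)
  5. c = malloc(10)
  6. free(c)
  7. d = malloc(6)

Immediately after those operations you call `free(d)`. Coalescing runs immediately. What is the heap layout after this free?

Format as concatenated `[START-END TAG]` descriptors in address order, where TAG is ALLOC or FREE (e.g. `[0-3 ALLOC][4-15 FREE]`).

Answer: [0-11 FREE][12-18 ALLOC][19-35 FREE]

Derivation:
Op 1: a = malloc(12) -> a = 0; heap: [0-11 ALLOC][12-35 FREE]
Op 2: b = malloc(8) -> b = 12; heap: [0-11 ALLOC][12-19 ALLOC][20-35 FREE]
Op 3: free(a) -> (freed a); heap: [0-11 FREE][12-19 ALLOC][20-35 FREE]
Op 4: b = realloc(b, 7) -> b = 12; heap: [0-11 FREE][12-18 ALLOC][19-35 FREE]
Op 5: c = malloc(10) -> c = 0; heap: [0-9 ALLOC][10-11 FREE][12-18 ALLOC][19-35 FREE]
Op 6: free(c) -> (freed c); heap: [0-11 FREE][12-18 ALLOC][19-35 FREE]
Op 7: d = malloc(6) -> d = 0; heap: [0-5 ALLOC][6-11 FREE][12-18 ALLOC][19-35 FREE]
free(d): d = 0 -> block [0-5 ALLOC]; mark free, coalesce with adjacent free neighbors -> [0-11 FREE][12-18 ALLOC][19-35 FREE]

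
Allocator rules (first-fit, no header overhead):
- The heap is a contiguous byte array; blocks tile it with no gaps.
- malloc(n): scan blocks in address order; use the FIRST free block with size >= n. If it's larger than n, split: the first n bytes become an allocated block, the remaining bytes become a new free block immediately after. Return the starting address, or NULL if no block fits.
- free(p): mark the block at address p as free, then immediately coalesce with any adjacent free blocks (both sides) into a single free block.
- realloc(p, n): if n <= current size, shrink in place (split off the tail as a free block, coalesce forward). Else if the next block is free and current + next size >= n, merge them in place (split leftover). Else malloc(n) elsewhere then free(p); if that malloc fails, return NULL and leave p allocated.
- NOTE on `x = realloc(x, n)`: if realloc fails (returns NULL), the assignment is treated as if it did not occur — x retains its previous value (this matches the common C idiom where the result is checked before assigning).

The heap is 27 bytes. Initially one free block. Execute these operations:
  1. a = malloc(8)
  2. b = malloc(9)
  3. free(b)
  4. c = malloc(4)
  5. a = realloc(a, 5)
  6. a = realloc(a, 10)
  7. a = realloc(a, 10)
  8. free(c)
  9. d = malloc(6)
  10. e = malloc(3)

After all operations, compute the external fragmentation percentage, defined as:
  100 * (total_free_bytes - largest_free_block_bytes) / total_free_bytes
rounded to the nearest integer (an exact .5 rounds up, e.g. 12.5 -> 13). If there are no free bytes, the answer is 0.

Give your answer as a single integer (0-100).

Answer: 38

Derivation:
Op 1: a = malloc(8) -> a = 0; heap: [0-7 ALLOC][8-26 FREE]
Op 2: b = malloc(9) -> b = 8; heap: [0-7 ALLOC][8-16 ALLOC][17-26 FREE]
Op 3: free(b) -> (freed b); heap: [0-7 ALLOC][8-26 FREE]
Op 4: c = malloc(4) -> c = 8; heap: [0-7 ALLOC][8-11 ALLOC][12-26 FREE]
Op 5: a = realloc(a, 5) -> a = 0; heap: [0-4 ALLOC][5-7 FREE][8-11 ALLOC][12-26 FREE]
Op 6: a = realloc(a, 10) -> a = 12; heap: [0-7 FREE][8-11 ALLOC][12-21 ALLOC][22-26 FREE]
Op 7: a = realloc(a, 10) -> a = 12; heap: [0-7 FREE][8-11 ALLOC][12-21 ALLOC][22-26 FREE]
Op 8: free(c) -> (freed c); heap: [0-11 FREE][12-21 ALLOC][22-26 FREE]
Op 9: d = malloc(6) -> d = 0; heap: [0-5 ALLOC][6-11 FREE][12-21 ALLOC][22-26 FREE]
Op 10: e = malloc(3) -> e = 6; heap: [0-5 ALLOC][6-8 ALLOC][9-11 FREE][12-21 ALLOC][22-26 FREE]
Free blocks: [3 5] total_free=8 largest=5 -> 100*(8-5)/8 = 300/8 = 37.5 -> rounds to 38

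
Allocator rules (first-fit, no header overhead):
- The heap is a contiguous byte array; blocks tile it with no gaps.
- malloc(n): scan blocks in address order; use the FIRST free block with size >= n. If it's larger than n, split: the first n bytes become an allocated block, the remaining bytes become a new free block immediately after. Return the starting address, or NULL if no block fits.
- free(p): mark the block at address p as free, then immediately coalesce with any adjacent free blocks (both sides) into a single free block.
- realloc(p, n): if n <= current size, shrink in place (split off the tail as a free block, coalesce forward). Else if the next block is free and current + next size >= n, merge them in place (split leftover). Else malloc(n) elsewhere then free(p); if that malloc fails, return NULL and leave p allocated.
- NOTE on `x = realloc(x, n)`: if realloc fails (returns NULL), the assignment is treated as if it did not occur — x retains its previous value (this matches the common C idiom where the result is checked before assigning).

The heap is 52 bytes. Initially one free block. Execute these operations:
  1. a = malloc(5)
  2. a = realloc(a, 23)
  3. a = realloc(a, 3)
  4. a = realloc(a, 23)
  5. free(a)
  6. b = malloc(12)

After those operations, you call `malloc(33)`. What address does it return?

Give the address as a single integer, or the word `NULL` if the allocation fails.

Op 1: a = malloc(5) -> a = 0; heap: [0-4 ALLOC][5-51 FREE]
Op 2: a = realloc(a, 23) -> a = 0; heap: [0-22 ALLOC][23-51 FREE]
Op 3: a = realloc(a, 3) -> a = 0; heap: [0-2 ALLOC][3-51 FREE]
Op 4: a = realloc(a, 23) -> a = 0; heap: [0-22 ALLOC][23-51 FREE]
Op 5: free(a) -> (freed a); heap: [0-51 FREE]
Op 6: b = malloc(12) -> b = 0; heap: [0-11 ALLOC][12-51 FREE]
malloc(33): first-fit scan over [0-11 ALLOC][12-51 FREE] -> 12

Answer: 12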